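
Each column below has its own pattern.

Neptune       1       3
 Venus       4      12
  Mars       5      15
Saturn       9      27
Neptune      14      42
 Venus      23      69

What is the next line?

Planet: Neptune, Venus, Mars, Saturn, Neptune, Venus → Mars (repeats Neptune → Venus → Mars → Saturn).
Second component — each term is the sum of the two before it: 1, 4, 5, 9, 14, 23 → 37.
Third component: always 3 × the second component, so 3, 12, 15, 27, 42, 69 → 111.
So the next line is Mars  37  111.

Mars  37  111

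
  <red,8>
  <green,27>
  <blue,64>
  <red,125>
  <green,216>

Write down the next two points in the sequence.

<blue,343>, <red,512>

Colour: repeats red → green → blue; red, green, blue, red, green → blue → red.
Second slot: 8, 27, 64, 125, 216 → 343 → 512 (perfect cubes: 2³, 3³, 4³, …).
Putting the parts together: <blue,343> and then <red,512>.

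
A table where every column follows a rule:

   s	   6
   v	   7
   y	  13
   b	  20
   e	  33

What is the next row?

h  53

Letter goes s, v, y, b, e → h (letters move forward 3 places in the alphabet, wrapping Z→A).
For the second component, each term is the sum of the two before it: 6, 7, 13, 20, 33 → 53.
Putting it together: h  53.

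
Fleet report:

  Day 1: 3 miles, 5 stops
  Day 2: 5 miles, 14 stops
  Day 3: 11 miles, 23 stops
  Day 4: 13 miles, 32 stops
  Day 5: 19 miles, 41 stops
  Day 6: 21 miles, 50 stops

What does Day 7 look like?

27 miles, 59 stops

Miles: alternating steps +2, +6, +2, +6, …; 3, 5, 11, 13, 19, 21 → 27.
Stops: +9 each step, so 5, 14, 23, 32, 41, 50 → 59.
Putting it together: 27 miles, 59 stops.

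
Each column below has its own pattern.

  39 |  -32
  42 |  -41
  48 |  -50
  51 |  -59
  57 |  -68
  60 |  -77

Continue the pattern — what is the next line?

First component: 39, 42, 48, 51, 57, 60 → 66 (alternating steps +3, +6, +3, +6, …).
Second component: −9 each step; -32, -41, -50, -59, -68, -77 → -86.
Putting it together: 66  -86.

66  -86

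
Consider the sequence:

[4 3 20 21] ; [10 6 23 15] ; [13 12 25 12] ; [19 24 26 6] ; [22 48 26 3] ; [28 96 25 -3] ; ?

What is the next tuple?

[31 192 23 -6]

First coordinate goes 4, 10, 13, 19, 22, 28 → 31 (alternating steps +6, +3, +6, +3, …).
For the second coordinate, ×2 each step: 3, 6, 12, 24, 48, 96 → 192.
Third coordinate: 20, 23, 25, 26, 26, 25 → 23 (differences are 3, 2, 1, … (decreasing by 1 each time)).
Fourth coordinate: 21, 15, 12, 6, 3, -3 → -6 (together with the first coordinate always sums to 25).
Combining the parts gives [31 192 23 -6].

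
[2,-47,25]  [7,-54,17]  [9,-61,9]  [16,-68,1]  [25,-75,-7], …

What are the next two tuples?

First slot — each term is the sum of the two before it: 2, 7, 9, 16, 25 → 41 → 66.
For the second slot, −7 each step: -47, -54, -61, -68, -75 → -82 → -89.
Third slot goes 25, 17, 9, 1, -7 → -15 → -23 (−8 each step).
So the next two tuples are [41,-82,-15] and [66,-89,-23].

[41,-82,-15], [66,-89,-23]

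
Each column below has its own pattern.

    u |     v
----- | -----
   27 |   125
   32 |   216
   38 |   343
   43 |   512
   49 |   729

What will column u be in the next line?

54

For the column u, alternating steps +5, +6, +5, +6, …: 27, 32, 38, 43, 49 → 54.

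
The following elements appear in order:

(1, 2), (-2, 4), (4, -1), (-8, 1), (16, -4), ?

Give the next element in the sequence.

(-32, -2)

First slot: 1, -2, 4, -8, 16 → -32 (×(-2) each step).
Second slot: 2, 4, -1, 1, -4 → -2 (alternating steps +2, −5, +2, −5, …).
Combining the parts gives (-32, -2).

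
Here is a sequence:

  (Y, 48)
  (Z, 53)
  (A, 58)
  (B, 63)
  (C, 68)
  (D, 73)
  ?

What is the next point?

(E, 78)

Letter: Y, Z, A, B, C, D → E (letters move forward 1 place in the alphabet, wrapping Z→A).
Second component: 48, 53, 58, 63, 68, 73 → 78 (+5 each step).
Putting it together: (E, 78).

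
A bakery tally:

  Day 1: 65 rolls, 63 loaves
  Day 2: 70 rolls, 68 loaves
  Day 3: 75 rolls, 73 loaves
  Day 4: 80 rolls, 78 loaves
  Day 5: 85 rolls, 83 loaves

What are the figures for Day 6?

90 rolls, 88 loaves

Rolls: +5 each step, so 65, 70, 75, 80, 85 → 90.
Loaves: always 2 less than the rolls, so 63, 68, 73, 78, 83 → 88.
So the next line is 90 rolls, 88 loaves.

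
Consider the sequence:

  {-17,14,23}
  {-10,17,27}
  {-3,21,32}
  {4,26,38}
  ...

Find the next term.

{11,32,45}

First part — +7 each step: -17, -10, -3, 4 → 11.
Second part — differences are 3, 4, 5, … (increasing by 1 each time): 14, 17, 21, 26 → 32.
Third part goes 23, 27, 32, 38 → 45 (differences are 4, 5, 6, … (increasing by 1 each time)).
Combining the parts gives {11,32,45}.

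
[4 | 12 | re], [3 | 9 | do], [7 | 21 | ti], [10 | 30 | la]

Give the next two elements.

[17 | 51 | sol], [27 | 81 | fa]

For the first component, each term is the sum of the two before it: 4, 3, 7, 10 → 17 → 27.
Second component — always 3 × the first component: 12, 9, 21, 30 → 51 → 81.
Note: re, do, ti, la → sol → fa (runs backward through the solfège scale do→ti).
So the next two elements are [17 | 51 | sol] and [27 | 81 | fa].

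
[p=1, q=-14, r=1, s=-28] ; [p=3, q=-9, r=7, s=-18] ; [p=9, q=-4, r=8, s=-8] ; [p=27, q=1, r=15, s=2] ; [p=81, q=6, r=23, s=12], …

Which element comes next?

P goes 1, 3, 9, 27, 81 → 243 (×3 each step).
For the q, +5 each step: -14, -9, -4, 1, 6 → 11.
R: each term is the sum of the two before it, so 1, 7, 8, 15, 23 → 38.
For the s, always 2 × the q: -28, -18, -8, 2, 12 → 22.
Putting it together: [p=243, q=11, r=38, s=22].

[p=243, q=11, r=38, s=22]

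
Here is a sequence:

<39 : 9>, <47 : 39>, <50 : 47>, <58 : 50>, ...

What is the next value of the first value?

First value: 39, 47, 50, 58 → 61 (alternating steps +8, +3, +8, +3, …).

61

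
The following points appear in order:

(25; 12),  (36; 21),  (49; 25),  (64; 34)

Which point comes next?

(81; 38)

First entry — perfect squares: 5², 6², 7², …: 25, 36, 49, 64 → 81.
Second entry: alternating steps +9, +4, +9, +4, …; 12, 21, 25, 34 → 38.
Combining the parts gives (81; 38).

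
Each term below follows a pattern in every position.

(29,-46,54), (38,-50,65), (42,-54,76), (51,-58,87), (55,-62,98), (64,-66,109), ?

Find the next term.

(68,-70,120)

First value: alternating steps +9, +4, +9, +4, …, so 29, 38, 42, 51, 55, 64 → 68.
Second value goes -46, -50, -54, -58, -62, -66 → -70 (−4 each step).
For the third value, +11 each step: 54, 65, 76, 87, 98, 109 → 120.
Combining the parts gives (68,-70,120).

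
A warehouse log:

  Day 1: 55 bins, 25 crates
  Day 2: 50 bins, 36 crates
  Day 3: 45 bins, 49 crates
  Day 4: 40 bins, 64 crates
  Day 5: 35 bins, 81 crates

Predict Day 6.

Bins: −5 each step, so 55, 50, 45, 40, 35 → 30.
Crates: 25, 36, 49, 64, 81 → 100 (perfect squares: 5², 6², 7², …).
Combining the parts gives 30 bins, 100 crates.

30 bins, 100 crates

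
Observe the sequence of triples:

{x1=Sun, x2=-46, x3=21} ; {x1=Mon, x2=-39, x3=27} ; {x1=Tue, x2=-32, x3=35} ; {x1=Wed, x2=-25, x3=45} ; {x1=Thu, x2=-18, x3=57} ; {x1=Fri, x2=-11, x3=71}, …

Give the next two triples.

{x1=Sat, x2=-4, x3=87}, {x1=Sun, x2=3, x3=105}

X1: Sun, Mon, Tue, Wed, Thu, Fri → Sat → Sun (runs through the weekdays Mon→Sun).
X2 goes -46, -39, -32, -25, -18, -11 → -4 → 3 (+7 each step).
X3: 21, 27, 35, 45, 57, 71 → 87 → 105 (differences are 6, 8, 10, … (increasing by 2 each time)).
Putting the parts together: {x1=Sat, x2=-4, x3=87} and then {x1=Sun, x2=3, x3=105}.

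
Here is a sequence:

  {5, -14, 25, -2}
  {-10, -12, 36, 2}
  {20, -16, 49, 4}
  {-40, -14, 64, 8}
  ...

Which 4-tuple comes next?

First entry: ×(-2) each step, so 5, -10, 20, -40 → 80.
For the second entry, alternating steps +2, −4, +2, −4, …: -14, -12, -16, -14 → -18.
Third entry: perfect squares: 5², 6², 7², …, so 25, 36, 49, 64 → 81.
Fourth entry — alternating steps +4, +2, +4, +2, …: -2, 2, 4, 8 → 10.
Putting it together: {80, -18, 81, 10}.

{80, -18, 81, 10}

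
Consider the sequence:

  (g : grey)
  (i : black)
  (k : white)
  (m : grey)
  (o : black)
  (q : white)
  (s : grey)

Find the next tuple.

(u : black)

Letter — letters move forward 2 places in the alphabet: g, i, k, m, o, q, s → u.
Shade: repeats grey → black → white; grey, black, white, grey, black, white, grey → black.
So the next tuple is (u : black).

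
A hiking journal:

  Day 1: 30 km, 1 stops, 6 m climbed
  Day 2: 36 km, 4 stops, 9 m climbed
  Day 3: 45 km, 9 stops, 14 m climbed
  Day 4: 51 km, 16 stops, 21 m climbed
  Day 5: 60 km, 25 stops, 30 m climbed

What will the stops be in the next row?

Km — alternating steps +6, +9, +6, +9, …: 30, 36, 45, 51, 60 → 66.
Stops: perfect squares: 1², 2², 3², …, so 1, 4, 9, 16, 25 → 36.
For the m climbed, always 5 more than the stops: 6, 9, 14, 21, 30 → 41.

36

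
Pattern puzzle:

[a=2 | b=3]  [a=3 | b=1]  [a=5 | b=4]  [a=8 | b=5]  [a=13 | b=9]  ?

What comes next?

[a=21 | b=14]

For the a, each term is the sum of the two before it: 2, 3, 5, 8, 13 → 21.
B: each term is the sum of the two before it, so 3, 1, 4, 5, 9 → 14.
So the next pair is [a=21 | b=14].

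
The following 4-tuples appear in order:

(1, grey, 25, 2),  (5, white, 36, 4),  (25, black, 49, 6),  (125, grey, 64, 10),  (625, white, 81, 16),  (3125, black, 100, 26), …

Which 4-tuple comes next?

First slot: 1, 5, 25, 125, 625, 3125 → 15625 (×5 each step).
Shade: grey, white, black, grey, white, black → grey (repeats grey → white → black).
Third slot: perfect squares: 5², 6², 7², …; 25, 36, 49, 64, 81, 100 → 121.
Fourth slot goes 2, 4, 6, 10, 16, 26 → 42 (each term is the sum of the two before it).
Combining the parts gives (15625, grey, 121, 42).

(15625, grey, 121, 42)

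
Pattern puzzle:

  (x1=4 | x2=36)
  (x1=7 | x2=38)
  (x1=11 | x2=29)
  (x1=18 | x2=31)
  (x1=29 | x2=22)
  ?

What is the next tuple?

For the x1, each term is the sum of the two before it: 4, 7, 11, 18, 29 → 47.
X2: alternating steps +2, −9, +2, −9, …, so 36, 38, 29, 31, 22 → 24.
Putting it together: (x1=47 | x2=24).

(x1=47 | x2=24)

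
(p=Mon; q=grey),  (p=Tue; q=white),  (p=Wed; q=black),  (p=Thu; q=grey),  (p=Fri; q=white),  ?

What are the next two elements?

(p=Sat; q=black), (p=Sun; q=grey)

For the p, runs through the weekdays Mon→Sun: Mon, Tue, Wed, Thu, Fri → Sat → Sun.
Q — repeats grey → white → black: grey, white, black, grey, white → black → grey.
So the next two elements are (p=Sat; q=black) and (p=Sun; q=grey).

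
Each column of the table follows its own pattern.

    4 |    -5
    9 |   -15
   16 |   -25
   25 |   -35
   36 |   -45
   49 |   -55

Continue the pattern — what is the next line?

64  -65

First component — perfect squares: 2², 3², 4², …: 4, 9, 16, 25, 36, 49 → 64.
Second component: -5, -15, -25, -35, -45, -55 → -65 (−10 each step).
So the next line is 64  -65.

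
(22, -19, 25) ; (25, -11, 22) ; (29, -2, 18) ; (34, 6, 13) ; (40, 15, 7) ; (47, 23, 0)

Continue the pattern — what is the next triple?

First component: 22, 25, 29, 34, 40, 47 → 55 (differences are 3, 4, 5, … (increasing by 1 each time)).
Second component: alternating steps +8, +9, +8, +9, …, so -19, -11, -2, 6, 15, 23 → 32.
Third component: 25, 22, 18, 13, 7, 0 → -8 (together with the first component always sums to 47).
So the next triple is (55, 32, -8).

(55, 32, -8)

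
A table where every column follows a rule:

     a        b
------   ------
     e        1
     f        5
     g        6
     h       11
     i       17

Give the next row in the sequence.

Column a goes e, f, g, h, i → j (letters move forward 1 place in the alphabet).
Column b: each term is the sum of the two before it; 1, 5, 6, 11, 17 → 28.
Combining the parts gives j  28.

j  28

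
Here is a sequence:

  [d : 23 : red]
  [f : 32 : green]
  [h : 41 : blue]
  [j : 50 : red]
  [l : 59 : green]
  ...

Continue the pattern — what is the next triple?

[n : 68 : blue]

Letter — letters move forward 2 places in the alphabet: d, f, h, j, l → n.
Second entry: +9 each step; 23, 32, 41, 50, 59 → 68.
Colour: red, green, blue, red, green → blue (repeats red → green → blue).
Putting it together: [n : 68 : blue].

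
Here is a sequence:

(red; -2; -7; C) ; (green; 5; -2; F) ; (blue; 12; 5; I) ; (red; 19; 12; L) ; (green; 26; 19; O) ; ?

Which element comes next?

(blue; 33; 26; R)

For the colour, repeats red → green → blue: red, green, blue, red, green → blue.
Second entry goes -2, 5, 12, 19, 26 → 33 (+7 each step).
For the third entry, always the previous value of the second entry: -7, -2, 5, 12, 19 → 26.
For the letter, letters move forward 3 places in the alphabet: C, F, I, L, O → R.
Putting it together: (blue; 33; 26; R).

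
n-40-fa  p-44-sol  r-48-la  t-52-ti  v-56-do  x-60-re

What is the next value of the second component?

Second component — +4 each step: 40, 44, 48, 52, 56, 60 → 64.

64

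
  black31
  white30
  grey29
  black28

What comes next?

white27

Shade: black, white, grey, black → white (repeats black → white → grey).
Second component: −1 each step; 31, 30, 29, 28 → 27.
Putting it together: white27.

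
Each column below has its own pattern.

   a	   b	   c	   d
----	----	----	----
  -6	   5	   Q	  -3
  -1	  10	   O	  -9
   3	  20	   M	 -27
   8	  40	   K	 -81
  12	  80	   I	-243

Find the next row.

Column a — alternating steps +5, +4, +5, +4, …: -6, -1, 3, 8, 12 → 17.
Column b: ×2 each step; 5, 10, 20, 40, 80 → 160.
Column c: Q, O, M, K, I → G (letters move back 2 places in the alphabet).
Column d: ×3 each step, so -3, -9, -27, -81, -243 → -729.
Putting it together: 17  160  G  -729.

17  160  G  -729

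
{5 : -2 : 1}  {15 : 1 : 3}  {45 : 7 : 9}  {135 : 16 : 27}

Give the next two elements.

{405 : 28 : 81}, {1215 : 43 : 243}

First coordinate: 5, 15, 45, 135 → 405 → 1215 (×3 each step).
Second coordinate — differences are 3, 6, 9, … (increasing by 3 each time): -2, 1, 7, 16 → 28 → 43.
Third coordinate: ×3 each step, so 1, 3, 9, 27 → 81 → 243.
Putting the parts together: {405 : 28 : 81} and then {1215 : 43 : 243}.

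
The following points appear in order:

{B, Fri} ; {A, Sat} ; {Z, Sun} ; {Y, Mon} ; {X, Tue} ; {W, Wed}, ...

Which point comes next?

{V, Thu}

Letter goes B, A, Z, Y, X, W → V (letters move back 1 place in the alphabet, wrapping A→Z).
Day: Fri, Sat, Sun, Mon, Tue, Wed → Thu (runs through the weekdays Mon→Sun).
Putting it together: {V, Thu}.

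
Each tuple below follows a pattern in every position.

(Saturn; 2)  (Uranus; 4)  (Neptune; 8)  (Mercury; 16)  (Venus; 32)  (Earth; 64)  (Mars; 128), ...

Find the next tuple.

(Jupiter; 256)

Planet: Saturn, Uranus, Neptune, Mercury, Venus, Earth, Mars → Jupiter (runs through the planets Mercury→Neptune).
Second part: ×2 each step; 2, 4, 8, 16, 32, 64, 128 → 256.
So the next tuple is (Jupiter; 256).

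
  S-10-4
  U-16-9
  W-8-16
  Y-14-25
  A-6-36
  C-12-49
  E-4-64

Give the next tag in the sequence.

G-10-81

Letter: S, U, W, Y, A, C, E → G (letters move forward 2 places in the alphabet, wrapping Z→A).
Second component: alternating steps +6, −8, +6, −8, …, so 10, 16, 8, 14, 6, 12, 4 → 10.
Third component — perfect squares: 2², 3², 4², …: 4, 9, 16, 25, 36, 49, 64 → 81.
Putting it together: G-10-81.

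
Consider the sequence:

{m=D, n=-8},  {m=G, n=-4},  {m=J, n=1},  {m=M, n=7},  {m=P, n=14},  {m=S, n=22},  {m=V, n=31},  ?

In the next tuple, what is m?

M goes D, G, J, M, P, S, V → Y (letters move forward 3 places in the alphabet).

Y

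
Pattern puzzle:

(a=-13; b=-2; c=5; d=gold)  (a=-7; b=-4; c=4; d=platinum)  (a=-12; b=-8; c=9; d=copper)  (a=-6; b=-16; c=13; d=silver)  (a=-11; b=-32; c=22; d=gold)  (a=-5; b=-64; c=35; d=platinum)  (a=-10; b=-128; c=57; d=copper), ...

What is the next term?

(a=-4; b=-256; c=92; d=silver)

A goes -13, -7, -12, -6, -11, -5, -10 → -4 (alternating steps +6, −5, +6, −5, …).
For the b, ×2 each step: -2, -4, -8, -16, -32, -64, -128 → -256.
For the c, each term is the sum of the two before it: 5, 4, 9, 13, 22, 35, 57 → 92.
D: gold, platinum, copper, silver, gold, platinum, copper → silver (repeats gold → platinum → copper → silver).
Putting it together: (a=-4; b=-256; c=92; d=silver).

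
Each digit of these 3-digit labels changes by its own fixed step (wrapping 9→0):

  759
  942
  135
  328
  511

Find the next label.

704

First digit: +2 each step, mod 10; 7, 9, 1, 3, 5 → 7.
Second digit goes 5, 4, 3, 2, 1 → 0 (−1 each step, mod 10).
Third digit goes 9, 2, 5, 8, 1 → 4 (+3 each step, mod 10).
Putting it together: 704.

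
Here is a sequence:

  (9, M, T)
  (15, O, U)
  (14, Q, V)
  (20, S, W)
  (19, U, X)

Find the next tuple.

First entry: 9, 15, 14, 20, 19 → 25 (alternating steps +6, −1, +6, −1, …).
First letter: M, O, Q, S, U → W (letters move forward 2 places in the alphabet).
For the second letter, letters move forward 1 place in the alphabet: T, U, V, W, X → Y.
Putting it together: (25, W, Y).

(25, W, Y)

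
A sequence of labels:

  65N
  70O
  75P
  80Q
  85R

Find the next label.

First component: +5 each step, so 65, 70, 75, 80, 85 → 90.
Letter: N, O, P, Q, R → S (letters move forward 1 place in the alphabet).
Combining the parts gives 90S.

90S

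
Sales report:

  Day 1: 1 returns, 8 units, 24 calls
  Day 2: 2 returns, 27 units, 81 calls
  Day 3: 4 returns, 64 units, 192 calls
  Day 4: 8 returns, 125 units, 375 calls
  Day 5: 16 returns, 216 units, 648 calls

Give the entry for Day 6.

Returns goes 1, 2, 4, 8, 16 → 32 (×2 each step).
For the units, perfect cubes: 2³, 3³, 4³, …: 8, 27, 64, 125, 216 → 343.
Calls goes 24, 81, 192, 375, 648 → 1029 (always 3 × the units).
Putting it together: 32 returns, 343 units, 1029 calls.

32 returns, 343 units, 1029 calls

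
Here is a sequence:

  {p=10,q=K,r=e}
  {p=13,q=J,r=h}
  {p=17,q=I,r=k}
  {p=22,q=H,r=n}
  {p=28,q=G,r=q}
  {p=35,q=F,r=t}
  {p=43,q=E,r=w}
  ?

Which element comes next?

{p=52,q=D,r=z}

For the p, differences are 3, 4, 5, … (increasing by 1 each time): 10, 13, 17, 22, 28, 35, 43 → 52.
Q goes K, J, I, H, G, F, E → D (letters move back 1 place in the alphabet).
R: letters move forward 3 places in the alphabet, so e, h, k, n, q, t, w → z.
Putting it together: {p=52,q=D,r=z}.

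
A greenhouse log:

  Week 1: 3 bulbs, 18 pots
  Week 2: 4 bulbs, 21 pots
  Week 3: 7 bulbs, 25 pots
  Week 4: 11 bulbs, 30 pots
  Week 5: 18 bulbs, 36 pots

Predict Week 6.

For the bulbs, each term is the sum of the two before it: 3, 4, 7, 11, 18 → 29.
For the pots, differences are 3, 4, 5, … (increasing by 1 each time): 18, 21, 25, 30, 36 → 43.
So the next record is 29 bulbs, 43 pots.

29 bulbs, 43 pots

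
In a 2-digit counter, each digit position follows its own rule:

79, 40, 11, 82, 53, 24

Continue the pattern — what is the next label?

First digit goes 7, 4, 1, 8, 5, 2 → 9 (−3 each step, mod 10).
Second digit goes 9, 0, 1, 2, 3, 4 → 5 (+1 each step, mod 10).
Combining the parts gives 95.

95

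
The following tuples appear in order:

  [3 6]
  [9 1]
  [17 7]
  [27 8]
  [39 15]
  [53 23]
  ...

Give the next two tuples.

[69 38], [87 61]

First component: differences are 6, 8, 10, … (increasing by 2 each time); 3, 9, 17, 27, 39, 53 → 69 → 87.
Second component: each term is the sum of the two before it; 6, 1, 7, 8, 15, 23 → 38 → 61.
Putting the parts together: [69 38] and then [87 61].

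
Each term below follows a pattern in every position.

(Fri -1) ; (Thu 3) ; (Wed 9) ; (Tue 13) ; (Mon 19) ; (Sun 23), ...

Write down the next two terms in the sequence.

Day: runs backward through the weekdays Mon→Sun; Fri, Thu, Wed, Tue, Mon, Sun → Sat → Fri.
Second component: alternating steps +4, +6, +4, +6, …, so -1, 3, 9, 13, 19, 23 → 29 → 33.
So the next two terms are (Sat 29) and (Fri 33).

(Sat 29), (Fri 33)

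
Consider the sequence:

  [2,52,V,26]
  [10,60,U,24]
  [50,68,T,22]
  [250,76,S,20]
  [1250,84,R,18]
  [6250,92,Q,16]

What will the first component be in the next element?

First component — ×5 each step: 2, 10, 50, 250, 1250, 6250 → 31250.
Second component: +8 each step, so 52, 60, 68, 76, 84, 92 → 100.
Letter: V, U, T, S, R, Q → P (letters move back 1 place in the alphabet).
Fourth component — −2 each step: 26, 24, 22, 20, 18, 16 → 14.

31250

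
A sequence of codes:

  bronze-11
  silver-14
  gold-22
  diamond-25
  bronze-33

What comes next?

silver-36

Rank: repeats bronze → silver → gold → diamond, so bronze, silver, gold, diamond, bronze → silver.
Second component: 11, 14, 22, 25, 33 → 36 (alternating steps +3, +8, +3, +8, …).
Combining the parts gives silver-36.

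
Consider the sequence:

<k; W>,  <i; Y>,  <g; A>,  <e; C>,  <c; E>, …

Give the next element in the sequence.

First letter: letters move back 2 places in the alphabet, so k, i, g, e, c → a.
Second letter: letters move forward 2 places in the alphabet, wrapping Z→A, so W, Y, A, C, E → G.
So the next element is <a; G>.

<a; G>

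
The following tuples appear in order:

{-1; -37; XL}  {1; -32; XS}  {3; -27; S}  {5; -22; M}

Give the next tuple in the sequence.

First slot: -1, 1, 3, 5 → 7 (+2 each step).
Second slot: -37, -32, -27, -22 → -17 (+5 each step).
Size: runs through clothing sizes XS→XL, so XL, XS, S, M → L.
Putting it together: {7; -17; L}.

{7; -17; L}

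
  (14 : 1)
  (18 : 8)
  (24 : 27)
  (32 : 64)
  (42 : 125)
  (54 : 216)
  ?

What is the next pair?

(68 : 343)

First entry: 14, 18, 24, 32, 42, 54 → 68 (differences are 4, 6, 8, … (increasing by 2 each time)).
Second entry: perfect cubes: 1³, 2³, 3³, …, so 1, 8, 27, 64, 125, 216 → 343.
So the next pair is (68 : 343).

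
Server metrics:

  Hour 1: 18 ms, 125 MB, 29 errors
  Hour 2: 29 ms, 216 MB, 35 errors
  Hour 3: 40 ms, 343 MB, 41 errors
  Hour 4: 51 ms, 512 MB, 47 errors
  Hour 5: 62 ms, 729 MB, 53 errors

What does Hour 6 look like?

For the ms, +11 each step: 18, 29, 40, 51, 62 → 73.
MB: perfect cubes: 5³, 6³, 7³, …; 125, 216, 343, 512, 729 → 1000.
Errors: +6 each step; 29, 35, 41, 47, 53 → 59.
Putting it together: 73 ms, 1000 MB, 59 errors.

73 ms, 1000 MB, 59 errors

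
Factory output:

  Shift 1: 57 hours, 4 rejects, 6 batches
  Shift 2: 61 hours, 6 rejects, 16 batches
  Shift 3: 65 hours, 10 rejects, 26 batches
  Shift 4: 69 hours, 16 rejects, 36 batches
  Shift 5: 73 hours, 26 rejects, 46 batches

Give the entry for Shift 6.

77 hours, 42 rejects, 56 batches

For the hours, +4 each step: 57, 61, 65, 69, 73 → 77.
For the rejects, each term is the sum of the two before it: 4, 6, 10, 16, 26 → 42.
Batches: +10 each step, so 6, 16, 26, 36, 46 → 56.
Combining the parts gives 77 hours, 42 rejects, 56 batches.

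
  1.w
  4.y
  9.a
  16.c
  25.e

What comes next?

36.g

First component: perfect squares: 1², 2², 3², …; 1, 4, 9, 16, 25 → 36.
Letter: letters move forward 2 places in the alphabet, wrapping Z→A, so w, y, a, c, e → g.
Putting it together: 36.g.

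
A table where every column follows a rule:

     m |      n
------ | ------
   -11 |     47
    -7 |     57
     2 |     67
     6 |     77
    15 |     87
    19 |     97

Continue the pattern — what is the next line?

28  107

For the column m, alternating steps +4, +9, +4, +9, …: -11, -7, 2, 6, 15, 19 → 28.
For the column n, +10 each step: 47, 57, 67, 77, 87, 97 → 107.
So the next line is 28  107.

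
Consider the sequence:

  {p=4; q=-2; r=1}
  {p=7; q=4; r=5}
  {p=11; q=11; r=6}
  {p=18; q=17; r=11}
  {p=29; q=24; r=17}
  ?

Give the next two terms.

P — each term is the sum of the two before it: 4, 7, 11, 18, 29 → 47 → 76.
Q: alternating steps +6, +7, +6, +7, …, so -2, 4, 11, 17, 24 → 30 → 37.
R goes 1, 5, 6, 11, 17 → 28 → 45 (each term is the sum of the two before it).
So the next two terms are {p=47; q=30; r=28} and {p=76; q=37; r=45}.

{p=47; q=30; r=28}, {p=76; q=37; r=45}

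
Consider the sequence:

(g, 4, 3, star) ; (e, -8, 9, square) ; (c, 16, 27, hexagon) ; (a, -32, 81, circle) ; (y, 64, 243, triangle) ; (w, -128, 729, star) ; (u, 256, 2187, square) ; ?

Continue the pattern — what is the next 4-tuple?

(s, -512, 6561, hexagon)

Letter: letters move back 2 places in the alphabet, wrapping A→Z; g, e, c, a, y, w, u → s.
For the second part, ×(-2) each step: 4, -8, 16, -32, 64, -128, 256 → -512.
Third part: 3, 9, 27, 81, 243, 729, 2187 → 6561 (×3 each step).
Shape: repeats star → square → hexagon → circle → triangle; star, square, hexagon, circle, triangle, star, square → hexagon.
So the next 4-tuple is (s, -512, 6561, hexagon).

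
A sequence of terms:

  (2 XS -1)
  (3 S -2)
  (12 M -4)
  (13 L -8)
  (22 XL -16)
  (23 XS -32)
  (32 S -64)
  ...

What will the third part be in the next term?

Third part goes -1, -2, -4, -8, -16, -32, -64 → -128 (×2 each step).

-128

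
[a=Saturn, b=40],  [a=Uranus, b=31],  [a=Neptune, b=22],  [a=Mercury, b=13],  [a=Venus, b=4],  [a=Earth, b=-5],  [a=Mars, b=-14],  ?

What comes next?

A: runs through the planets Mercury→Neptune; Saturn, Uranus, Neptune, Mercury, Venus, Earth, Mars → Jupiter.
B: −9 each step; 40, 31, 22, 13, 4, -5, -14 → -23.
So the next pair is [a=Jupiter, b=-23].

[a=Jupiter, b=-23]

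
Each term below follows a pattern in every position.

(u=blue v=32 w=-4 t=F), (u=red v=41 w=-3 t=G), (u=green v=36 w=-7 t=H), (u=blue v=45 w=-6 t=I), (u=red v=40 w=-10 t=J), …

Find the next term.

U: repeats blue → red → green, so blue, red, green, blue, red → green.
For the v, alternating steps +9, −5, +9, −5, …: 32, 41, 36, 45, 40 → 49.
For the w, alternating steps +1, −4, +1, −4, …: -4, -3, -7, -6, -10 → -9.
T: letters move forward 1 place in the alphabet; F, G, H, I, J → K.
So the next term is (u=green v=49 w=-9 t=K).

(u=green v=49 w=-9 t=K)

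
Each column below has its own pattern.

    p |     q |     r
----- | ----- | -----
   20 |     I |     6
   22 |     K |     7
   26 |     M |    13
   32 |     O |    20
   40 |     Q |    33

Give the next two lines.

Column p: 20, 22, 26, 32, 40 → 50 → 62 (differences are 2, 4, 6, … (increasing by 2 each time)).
Column q — letters move forward 2 places in the alphabet: I, K, M, O, Q → S → U.
Column r: each term is the sum of the two before it, so 6, 7, 13, 20, 33 → 53 → 86.
Putting the parts together: 50  S  53 and then 62  U  86.

50  S  53; 62  U  86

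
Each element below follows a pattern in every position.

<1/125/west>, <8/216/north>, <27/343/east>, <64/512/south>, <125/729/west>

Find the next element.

First entry: 1, 8, 27, 64, 125 → 216 (perfect cubes: 1³, 2³, 3³, …).
Second entry: perfect cubes: 5³, 6³, 7³, …, so 125, 216, 343, 512, 729 → 1000.
Direction — repeats west → north → east → south: west, north, east, south, west → north.
Putting it together: <216/1000/north>.

<216/1000/north>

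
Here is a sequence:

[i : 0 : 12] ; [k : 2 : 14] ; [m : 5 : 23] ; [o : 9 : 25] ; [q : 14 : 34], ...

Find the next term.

[s : 20 : 36]

Letter — letters move forward 2 places in the alphabet: i, k, m, o, q → s.
Second entry — differences are 2, 3, 4, … (increasing by 1 each time): 0, 2, 5, 9, 14 → 20.
Third entry: alternating steps +2, +9, +2, +9, …, so 12, 14, 23, 25, 34 → 36.
So the next term is [s : 20 : 36].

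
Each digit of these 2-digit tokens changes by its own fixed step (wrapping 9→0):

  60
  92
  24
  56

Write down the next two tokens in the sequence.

88, 10

First digit goes 6, 9, 2, 5 → 8 → 1 (+3 each step, mod 10).
Second digit: +2 each step, mod 10; 0, 2, 4, 6 → 8 → 0.
Putting the parts together: 88 and then 10.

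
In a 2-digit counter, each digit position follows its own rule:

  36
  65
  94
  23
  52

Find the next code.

First digit goes 3, 6, 9, 2, 5 → 8 (+3 each step, mod 10).
Second digit: 6, 5, 4, 3, 2 → 1 (−1 each step, mod 10).
Putting it together: 81.

81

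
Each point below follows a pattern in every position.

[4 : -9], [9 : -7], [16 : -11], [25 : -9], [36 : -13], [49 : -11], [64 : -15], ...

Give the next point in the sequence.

[81 : -13]

For the first entry, perfect squares: 2², 3², 4², …: 4, 9, 16, 25, 36, 49, 64 → 81.
Second entry: alternating steps +2, −4, +2, −4, …, so -9, -7, -11, -9, -13, -11, -15 → -13.
Combining the parts gives [81 : -13].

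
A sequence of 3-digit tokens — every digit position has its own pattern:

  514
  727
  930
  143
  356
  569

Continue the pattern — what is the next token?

772

First digit: +2 each step, mod 10; 5, 7, 9, 1, 3, 5 → 7.
Second digit goes 1, 2, 3, 4, 5, 6 → 7 (+1 each step, mod 10).
Third digit goes 4, 7, 0, 3, 6, 9 → 2 (+3 each step, mod 10).
So the next token is 772.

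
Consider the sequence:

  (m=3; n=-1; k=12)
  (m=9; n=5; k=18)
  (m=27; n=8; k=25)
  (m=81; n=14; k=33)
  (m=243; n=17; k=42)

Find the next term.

For the m, ×3 each step: 3, 9, 27, 81, 243 → 729.
N: alternating steps +6, +3, +6, +3, …, so -1, 5, 8, 14, 17 → 23.
K: differences are 6, 7, 8, … (increasing by 1 each time), so 12, 18, 25, 33, 42 → 52.
Combining the parts gives (m=729; n=23; k=52).

(m=729; n=23; k=52)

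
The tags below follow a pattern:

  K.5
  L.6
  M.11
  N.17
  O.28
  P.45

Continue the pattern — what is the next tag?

Q.73

Letter: K, L, M, N, O, P → Q (letters move forward 1 place in the alphabet).
Second component goes 5, 6, 11, 17, 28, 45 → 73 (each term is the sum of the two before it).
So the next tag is Q.73.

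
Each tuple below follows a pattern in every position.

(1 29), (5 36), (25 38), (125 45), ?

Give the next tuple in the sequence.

First slot: 1, 5, 25, 125 → 625 (×5 each step).
Second slot: alternating steps +7, +2, +7, +2, …, so 29, 36, 38, 45 → 47.
So the next tuple is (625 47).

(625 47)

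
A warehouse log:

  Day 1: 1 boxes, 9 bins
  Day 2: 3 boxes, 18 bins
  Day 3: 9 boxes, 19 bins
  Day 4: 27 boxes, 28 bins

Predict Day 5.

81 boxes, 29 bins

Boxes — ×3 each step: 1, 3, 9, 27 → 81.
Bins: 9, 18, 19, 28 → 29 (alternating steps +9, +1, +9, +1, …).
So the next row is 81 boxes, 29 bins.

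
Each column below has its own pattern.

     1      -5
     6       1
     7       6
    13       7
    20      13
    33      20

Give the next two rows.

First component goes 1, 6, 7, 13, 20, 33 → 53 → 86 (each term is the sum of the two before it).
For the second component, always the previous value of the first component: -5, 1, 6, 7, 13, 20 → 33 → 53.
So the next two rows are 53  33 and 86  53.

53  33; 86  53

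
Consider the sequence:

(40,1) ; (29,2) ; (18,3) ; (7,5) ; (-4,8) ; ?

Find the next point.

First value — −11 each step: 40, 29, 18, 7, -4 → -15.
For the second value, each term is the sum of the two before it: 1, 2, 3, 5, 8 → 13.
So the next point is (-15,13).

(-15,13)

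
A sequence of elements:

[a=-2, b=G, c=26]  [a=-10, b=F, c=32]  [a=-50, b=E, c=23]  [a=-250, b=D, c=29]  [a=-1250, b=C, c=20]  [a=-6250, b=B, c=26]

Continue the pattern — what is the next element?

For the a, ×5 each step: -2, -10, -50, -250, -1250, -6250 → -31250.
B: letters move back 1 place in the alphabet; G, F, E, D, C, B → A.
C: 26, 32, 23, 29, 20, 26 → 17 (alternating steps +6, −9, +6, −9, …).
Combining the parts gives [a=-31250, b=A, c=17].

[a=-31250, b=A, c=17]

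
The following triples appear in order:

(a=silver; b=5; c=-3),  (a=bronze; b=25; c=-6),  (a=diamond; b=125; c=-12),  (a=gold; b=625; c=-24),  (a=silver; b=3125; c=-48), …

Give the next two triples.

For the a, repeats silver → bronze → diamond → gold: silver, bronze, diamond, gold, silver → bronze → diamond.
B: 5, 25, 125, 625, 3125 → 15625 → 78125 (×5 each step).
C — ×2 each step: -3, -6, -12, -24, -48 → -96 → -192.
So the next two triples are (a=bronze; b=15625; c=-96) and (a=diamond; b=78125; c=-192).

(a=bronze; b=15625; c=-96), (a=diamond; b=78125; c=-192)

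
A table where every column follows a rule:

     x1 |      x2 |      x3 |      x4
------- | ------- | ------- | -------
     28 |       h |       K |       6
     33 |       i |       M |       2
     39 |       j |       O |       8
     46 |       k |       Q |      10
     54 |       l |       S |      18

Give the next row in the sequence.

Column x1: differences are 5, 6, 7, … (increasing by 1 each time), so 28, 33, 39, 46, 54 → 63.
Column x2 — letters move forward 1 place in the alphabet: h, i, j, k, l → m.
Column x3: K, M, O, Q, S → U (letters move forward 2 places in the alphabet).
Column x4 goes 6, 2, 8, 10, 18 → 28 (each term is the sum of the two before it).
Combining the parts gives 63  m  U  28.

63  m  U  28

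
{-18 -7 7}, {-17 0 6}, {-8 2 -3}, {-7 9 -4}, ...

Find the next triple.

First coordinate: -18, -17, -8, -7 → 2 (alternating steps +1, +9, +1, +9, …).
Second coordinate: alternating steps +7, +2, +7, +2, …; -7, 0, 2, 9 → 11.
Third coordinate: 7, 6, -3, -4 → -13 (together with the first coordinate always sums to -11).
Putting it together: {2 11 -13}.

{2 11 -13}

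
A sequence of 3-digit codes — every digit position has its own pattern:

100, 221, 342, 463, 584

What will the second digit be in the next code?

Second digit: +2 each step, mod 10, so 0, 2, 4, 6, 8 → 0.

0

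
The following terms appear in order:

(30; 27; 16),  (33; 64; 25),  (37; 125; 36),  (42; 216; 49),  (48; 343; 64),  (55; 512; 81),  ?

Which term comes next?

(63; 729; 100)

First entry: differences are 3, 4, 5, … (increasing by 1 each time); 30, 33, 37, 42, 48, 55 → 63.
Second entry — perfect cubes: 3³, 4³, 5³, …: 27, 64, 125, 216, 343, 512 → 729.
For the third entry, perfect squares: 4², 5², 6², …: 16, 25, 36, 49, 64, 81 → 100.
So the next term is (63; 729; 100).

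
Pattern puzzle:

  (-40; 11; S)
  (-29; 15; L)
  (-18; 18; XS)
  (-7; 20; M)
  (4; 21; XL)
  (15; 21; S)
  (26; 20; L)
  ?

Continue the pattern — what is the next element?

First coordinate — +11 each step: -40, -29, -18, -7, 4, 15, 26 → 37.
Second coordinate: 11, 15, 18, 20, 21, 21, 20 → 18 (differences are 4, 3, 2, … (decreasing by 1 each time)).
Size: repeats S → L → XS → M → XL; S, L, XS, M, XL, S, L → XS.
Combining the parts gives (37; 18; XS).

(37; 18; XS)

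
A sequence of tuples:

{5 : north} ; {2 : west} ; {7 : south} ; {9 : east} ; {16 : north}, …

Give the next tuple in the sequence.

For the first value, each term is the sum of the two before it: 5, 2, 7, 9, 16 → 25.
Direction — repeats north → west → south → east: north, west, south, east, north → west.
Combining the parts gives {25 : west}.

{25 : west}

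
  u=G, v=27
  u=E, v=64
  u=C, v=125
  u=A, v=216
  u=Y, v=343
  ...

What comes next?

U — letters move back 2 places in the alphabet, wrapping A→Z: G, E, C, A, Y → W.
For the v, perfect cubes: 3³, 4³, 5³, …: 27, 64, 125, 216, 343 → 512.
Putting it together: u=W, v=512.

u=W, v=512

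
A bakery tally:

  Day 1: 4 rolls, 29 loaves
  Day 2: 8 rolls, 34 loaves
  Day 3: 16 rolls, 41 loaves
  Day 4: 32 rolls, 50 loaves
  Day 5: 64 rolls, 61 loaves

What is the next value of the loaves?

Loaves: differences are 5, 7, 9, … (increasing by 2 each time); 29, 34, 41, 50, 61 → 74.

74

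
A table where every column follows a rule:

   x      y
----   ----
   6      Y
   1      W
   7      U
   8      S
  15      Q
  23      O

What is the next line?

38  M

Column x: 6, 1, 7, 8, 15, 23 → 38 (each term is the sum of the two before it).
Column y: letters move back 2 places in the alphabet; Y, W, U, S, Q, O → M.
Combining the parts gives 38  M.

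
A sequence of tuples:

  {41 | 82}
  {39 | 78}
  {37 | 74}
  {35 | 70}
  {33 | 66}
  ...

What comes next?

For the first component, −2 each step: 41, 39, 37, 35, 33 → 31.
For the second component, always 2 × the first component: 82, 78, 74, 70, 66 → 62.
Putting it together: {31 | 62}.

{31 | 62}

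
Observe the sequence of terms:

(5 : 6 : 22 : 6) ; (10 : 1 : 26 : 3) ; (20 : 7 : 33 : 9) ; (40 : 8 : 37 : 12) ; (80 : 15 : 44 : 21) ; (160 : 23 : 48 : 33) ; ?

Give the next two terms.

First coordinate: ×2 each step, so 5, 10, 20, 40, 80, 160 → 320 → 640.
Second coordinate — each term is the sum of the two before it: 6, 1, 7, 8, 15, 23 → 38 → 61.
Third coordinate: alternating steps +4, +7, +4, +7, …, so 22, 26, 33, 37, 44, 48 → 55 → 59.
Fourth coordinate — each term is the sum of the two before it: 6, 3, 9, 12, 21, 33 → 54 → 87.
So the next two terms are (320 : 38 : 55 : 54) and (640 : 61 : 59 : 87).

(320 : 38 : 55 : 54), (640 : 61 : 59 : 87)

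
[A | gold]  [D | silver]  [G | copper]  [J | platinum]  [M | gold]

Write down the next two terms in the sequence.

[P | silver], [S | copper]

Letter: letters move forward 3 places in the alphabet, so A, D, G, J, M → P → S.
Metal: repeats gold → silver → copper → platinum; gold, silver, copper, platinum, gold → silver → copper.
So the next two terms are [P | silver] and [S | copper].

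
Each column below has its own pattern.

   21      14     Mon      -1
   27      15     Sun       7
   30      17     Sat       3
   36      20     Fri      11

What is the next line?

39  24  Thu  7

First component: alternating steps +6, +3, +6, +3, …; 21, 27, 30, 36 → 39.
Second component: differences are 1, 2, 3, … (increasing by 1 each time), so 14, 15, 17, 20 → 24.
Day — runs backward through the weekdays Mon→Sun: Mon, Sun, Sat, Fri → Thu.
Fourth component: alternating steps +8, −4, +8, −4, …; -1, 7, 3, 11 → 7.
Combining the parts gives 39  24  Thu  7.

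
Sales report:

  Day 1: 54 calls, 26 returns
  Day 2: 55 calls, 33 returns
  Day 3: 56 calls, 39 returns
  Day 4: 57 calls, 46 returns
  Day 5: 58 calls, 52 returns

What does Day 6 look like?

59 calls, 59 returns

For the calls, +1 each step: 54, 55, 56, 57, 58 → 59.
For the returns, alternating steps +7, +6, +7, +6, …: 26, 33, 39, 46, 52 → 59.
Putting it together: 59 calls, 59 returns.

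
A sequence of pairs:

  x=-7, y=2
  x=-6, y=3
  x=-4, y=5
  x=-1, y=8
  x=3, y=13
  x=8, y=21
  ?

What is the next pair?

X goes -7, -6, -4, -1, 3, 8 → 14 (differences are 1, 2, 3, … (increasing by 1 each time)).
Y: 2, 3, 5, 8, 13, 21 → 34 (each term is the sum of the two before it).
Putting it together: x=14, y=34.

x=14, y=34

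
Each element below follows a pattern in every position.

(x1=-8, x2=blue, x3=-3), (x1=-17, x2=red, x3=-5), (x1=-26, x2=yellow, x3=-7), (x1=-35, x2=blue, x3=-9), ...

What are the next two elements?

(x1=-44, x2=red, x3=-11), (x1=-53, x2=yellow, x3=-13)

X1 — −9 each step: -8, -17, -26, -35 → -44 → -53.
X2 goes blue, red, yellow, blue → red → yellow (repeats blue → red → yellow).
X3: −2 each step; -3, -5, -7, -9 → -11 → -13.
So the next two elements are (x1=-44, x2=red, x3=-11) and (x1=-53, x2=yellow, x3=-13).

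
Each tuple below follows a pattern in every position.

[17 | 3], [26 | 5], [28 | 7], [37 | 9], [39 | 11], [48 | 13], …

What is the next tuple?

For the first slot, alternating steps +9, +2, +9, +2, …: 17, 26, 28, 37, 39, 48 → 50.
Second slot: +2 each step, so 3, 5, 7, 9, 11, 13 → 15.
Combining the parts gives [50 | 15].

[50 | 15]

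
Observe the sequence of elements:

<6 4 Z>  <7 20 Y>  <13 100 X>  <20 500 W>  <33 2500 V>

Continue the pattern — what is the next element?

<53 12500 U>

For the first component, each term is the sum of the two before it: 6, 7, 13, 20, 33 → 53.
Second component — ×5 each step: 4, 20, 100, 500, 2500 → 12500.
Letter: letters move back 1 place in the alphabet, so Z, Y, X, W, V → U.
So the next element is <53 12500 U>.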